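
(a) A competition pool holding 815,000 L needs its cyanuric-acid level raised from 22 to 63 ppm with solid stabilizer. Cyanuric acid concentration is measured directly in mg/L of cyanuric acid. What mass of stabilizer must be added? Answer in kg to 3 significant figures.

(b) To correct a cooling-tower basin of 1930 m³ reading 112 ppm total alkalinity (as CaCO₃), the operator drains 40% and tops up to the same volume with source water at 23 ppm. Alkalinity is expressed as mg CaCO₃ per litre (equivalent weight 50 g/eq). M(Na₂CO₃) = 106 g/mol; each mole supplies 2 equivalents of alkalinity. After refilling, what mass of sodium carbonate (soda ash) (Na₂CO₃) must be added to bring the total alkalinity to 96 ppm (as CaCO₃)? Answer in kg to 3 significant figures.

(a) CYA to add: (63 − 22) = 41 mg/L × 815,000 L = 33,420 g cyanuric acid.

(b) Volume: 1930 m³ = 1,930,000 L.
(b) After draining 40% and refilling: 112 × 0.60 + 23 × 0.40 = 76.4 ppm.
(b) Deficit to target: 96 − 76.4 = 19.6 mg/L.
(b) As CaCO₃: 19.6 mg/L × 1,930,000 L = 37,830 g; ÷ 50 g/eq ÷ 2 = 378.3 mol Na₂CO₃.
(b) Mass: 378.3 × 106 = 40,100 g.

(a) 33.4 kg; (b) 40.1 kg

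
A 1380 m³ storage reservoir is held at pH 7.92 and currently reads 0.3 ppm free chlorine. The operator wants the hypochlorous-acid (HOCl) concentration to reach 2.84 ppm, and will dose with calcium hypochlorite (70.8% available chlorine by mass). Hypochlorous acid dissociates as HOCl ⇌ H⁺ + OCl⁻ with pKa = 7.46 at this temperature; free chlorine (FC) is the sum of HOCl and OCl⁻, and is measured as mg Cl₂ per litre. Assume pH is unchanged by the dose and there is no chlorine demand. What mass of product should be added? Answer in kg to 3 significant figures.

20.9 kg

Volume: 1380 m³ = 1,380,000 L.
[OCl⁻]/[HOCl] = 10^(pH − pKa) = 10^(7.92 − 7.46) = 2.884; fraction as HOCl = 1/(1 + 2.884) = 0.2575.
Free chlorine required for 2.84 ppm HOCl: 2.84 / 0.2575 = 11.03 ppm.
FC to add: 11.03 − 0.3 = 10.73 mg/L as Cl₂.
Cl₂ equivalent: 10.73 mg/L × 1,380,000 L = 14,810 g.
Product at 70.8% available Cl: 14,810 / 0.708 = 20,920 g.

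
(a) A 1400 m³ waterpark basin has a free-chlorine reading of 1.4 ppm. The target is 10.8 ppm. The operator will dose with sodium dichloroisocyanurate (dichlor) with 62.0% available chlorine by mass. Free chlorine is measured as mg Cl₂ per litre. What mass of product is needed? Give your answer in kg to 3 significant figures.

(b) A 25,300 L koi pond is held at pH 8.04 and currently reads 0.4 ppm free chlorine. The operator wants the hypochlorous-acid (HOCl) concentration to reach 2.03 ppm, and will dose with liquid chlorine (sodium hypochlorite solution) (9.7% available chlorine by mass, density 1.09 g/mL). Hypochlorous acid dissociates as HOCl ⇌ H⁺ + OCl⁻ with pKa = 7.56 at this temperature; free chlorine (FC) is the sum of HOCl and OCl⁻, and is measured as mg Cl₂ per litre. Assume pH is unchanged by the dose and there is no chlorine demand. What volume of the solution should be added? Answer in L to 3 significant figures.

(a) 21.2 kg; (b) 1.86 L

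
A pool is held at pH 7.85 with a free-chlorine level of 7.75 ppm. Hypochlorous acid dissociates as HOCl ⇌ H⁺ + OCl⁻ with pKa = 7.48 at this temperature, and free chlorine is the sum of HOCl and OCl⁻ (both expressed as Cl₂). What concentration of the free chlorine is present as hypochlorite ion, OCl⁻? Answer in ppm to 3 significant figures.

5.43 ppm

[OCl⁻]/[HOCl] = 10^(pH − pKa) = 10^(7.85 − 7.48) = 10^0.37 = 2.344.
Fraction as HOCl = 1 / (1 + 2.344) = 0.299.
OCl⁻ = (1 − 0.299) × 7.75 ppm = 5.433 ppm.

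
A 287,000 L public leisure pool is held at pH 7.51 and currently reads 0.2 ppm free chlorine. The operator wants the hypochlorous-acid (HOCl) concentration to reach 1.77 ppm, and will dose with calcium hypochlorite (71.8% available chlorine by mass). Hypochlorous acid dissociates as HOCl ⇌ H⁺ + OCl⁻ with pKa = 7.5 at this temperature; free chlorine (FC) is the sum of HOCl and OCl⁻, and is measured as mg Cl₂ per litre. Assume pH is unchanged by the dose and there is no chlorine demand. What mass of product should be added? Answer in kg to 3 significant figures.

1.35 kg

[OCl⁻]/[HOCl] = 10^(pH − pKa) = 10^(7.51 − 7.5) = 1.023; fraction as HOCl = 1/(1 + 1.023) = 0.4942.
Free chlorine required for 1.77 ppm HOCl: 1.77 / 0.4942 = 3.581 ppm.
FC to add: 3.581 − 0.2 = 3.381 mg/L as Cl₂.
Cl₂ equivalent: 3.381 mg/L × 287,000 L = 970.4 g.
Product at 71.8% available Cl: 970.4 / 0.718 = 1352 g.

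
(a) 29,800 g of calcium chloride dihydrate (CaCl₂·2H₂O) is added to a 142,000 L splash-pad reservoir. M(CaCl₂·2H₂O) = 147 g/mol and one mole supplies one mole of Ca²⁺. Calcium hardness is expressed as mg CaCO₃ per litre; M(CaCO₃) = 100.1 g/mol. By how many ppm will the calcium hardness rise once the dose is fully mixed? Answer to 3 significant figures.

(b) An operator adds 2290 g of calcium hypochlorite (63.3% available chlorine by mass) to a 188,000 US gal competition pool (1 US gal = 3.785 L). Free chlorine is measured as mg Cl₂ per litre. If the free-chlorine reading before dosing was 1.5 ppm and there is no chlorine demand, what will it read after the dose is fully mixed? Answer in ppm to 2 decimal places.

(a) Moles of Ca²⁺: 29,800 g ÷ 147 g/mol = 202.7 mol.
(a) As CaCO₃: 202.7 mol × 100.1 g/mol = 20,290 g.
(a) Rise: 20,290 g / 142,000 L × 1000 = 142.9 mg/L.

(b) Volume: 188,000 US gal × 3.785 L/gal = 711,580 L.
(b) Available chlorine delivered: 2290 g × 0.633 = 1450 g as Cl₂.
(b) Concentration rise: 1450 g / 711,580 L = 2.037 mg/L = 2.04 ppm.
(b) Final FC: 1.5 + 2.04 = 3.54 ppm.

(a) 143 ppm; (b) 3.54 ppm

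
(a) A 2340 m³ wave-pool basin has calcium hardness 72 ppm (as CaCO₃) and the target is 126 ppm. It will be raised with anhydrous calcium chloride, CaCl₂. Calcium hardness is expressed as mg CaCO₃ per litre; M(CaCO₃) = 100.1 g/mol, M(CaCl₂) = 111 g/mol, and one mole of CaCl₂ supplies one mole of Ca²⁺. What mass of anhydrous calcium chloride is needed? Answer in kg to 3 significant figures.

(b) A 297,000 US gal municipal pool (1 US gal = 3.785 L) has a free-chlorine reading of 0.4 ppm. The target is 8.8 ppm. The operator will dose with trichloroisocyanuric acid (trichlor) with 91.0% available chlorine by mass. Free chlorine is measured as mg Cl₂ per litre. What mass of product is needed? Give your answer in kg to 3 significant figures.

(a) Volume: 2340 m³ = 2,340,000 L.
(a) Hardness to add: (126 − 72) = 54 mg/L as CaCO₃ × 2,340,000 L = 126,400 g as CaCO₃.
(a) Moles of Ca²⁺ (1 mol Ca²⁺ ≡ 1 mol CaCO₃): 126,400 / 100.1 g/mol = 1262 mol.
(a) Mass of CaCl₂: 1262 × 111 = 140,100 g.

(b) Volume: 297,000 US gal × 3.785 L/gal = 1,124,145 L.
(b) Chlorine deficit: 8.8 − 0.4 = 8.4 ppm = 8.4 mg/L as Cl₂.
(b) Cl₂ equivalent needed: 8.4 mg/L × 1,124,145 L = 9,443,000 mg = 9443 g.
(b) Product at 91.0% available chlorine: 9443 / 0.91 = 10,380 g.

(a) 140 kg; (b) 10.4 kg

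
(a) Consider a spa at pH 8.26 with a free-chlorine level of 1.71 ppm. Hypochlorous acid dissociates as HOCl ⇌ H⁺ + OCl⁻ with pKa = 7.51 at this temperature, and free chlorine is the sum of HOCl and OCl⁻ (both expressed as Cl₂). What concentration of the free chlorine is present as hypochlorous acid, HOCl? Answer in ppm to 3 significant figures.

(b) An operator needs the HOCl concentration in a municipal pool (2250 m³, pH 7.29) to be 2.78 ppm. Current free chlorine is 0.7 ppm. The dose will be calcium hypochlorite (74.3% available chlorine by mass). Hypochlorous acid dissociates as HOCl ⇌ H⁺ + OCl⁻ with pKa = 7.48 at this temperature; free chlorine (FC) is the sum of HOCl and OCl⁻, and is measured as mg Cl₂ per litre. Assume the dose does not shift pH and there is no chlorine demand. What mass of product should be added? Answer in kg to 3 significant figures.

(a) [OCl⁻]/[HOCl] = 10^(pH − pKa) = 10^(8.26 − 7.51) = 10^0.75 = 5.623.
(a) Fraction as HOCl = 1 / (1 + 5.623) = 0.151.
(a) HOCl = 0.151 × 1.71 ppm = 0.2582 ppm.

(b) Volume: 2250 m³ = 2,250,000 L.
(b) [OCl⁻]/[HOCl] = 10^(pH − pKa) = 10^(7.29 − 7.48) = 0.6457; fraction as HOCl = 1/(1 + 0.6457) = 0.6077.
(b) Free chlorine required for 2.78 ppm HOCl: 2.78 / 0.6077 = 4.575 ppm.
(b) FC to add: 4.575 − 0.7 = 3.875 mg/L as Cl₂.
(b) Cl₂ equivalent: 3.875 mg/L × 2,250,000 L = 8719 g.
(b) Product at 74.3% available Cl: 8719 / 0.743 = 11,730 g.

(a) 0.258 ppm; (b) 11.7 kg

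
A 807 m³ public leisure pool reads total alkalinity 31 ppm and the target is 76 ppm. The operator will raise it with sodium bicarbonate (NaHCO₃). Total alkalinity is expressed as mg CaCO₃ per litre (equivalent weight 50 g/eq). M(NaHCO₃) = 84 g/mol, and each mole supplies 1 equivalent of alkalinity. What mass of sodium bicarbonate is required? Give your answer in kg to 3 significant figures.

Volume: 807 m³ = 807,000 L.
Alkalinity to add: (76 − 31) = 45 mg/L as CaCO₃ × 807,000 L = 36,320 g as CaCO₃.
Equivalents: 36,320 g ÷ 50 g/eq = 726.3 eq.
NaHCO₃ supplies 1 eq per mole → 726.3 mol.
Mass: 726.3 mol × 84 g/mol = 61,010 g.

61.0 kg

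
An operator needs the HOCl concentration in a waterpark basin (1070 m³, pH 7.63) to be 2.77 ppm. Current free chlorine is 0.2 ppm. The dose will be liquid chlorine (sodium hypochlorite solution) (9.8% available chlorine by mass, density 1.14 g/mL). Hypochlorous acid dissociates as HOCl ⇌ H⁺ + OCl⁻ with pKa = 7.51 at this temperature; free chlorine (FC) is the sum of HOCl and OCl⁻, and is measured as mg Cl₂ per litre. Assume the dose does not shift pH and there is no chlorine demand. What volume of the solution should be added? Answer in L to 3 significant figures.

Volume: 1070 m³ = 1,070,000 L.
[OCl⁻]/[HOCl] = 10^(pH − pKa) = 10^(7.63 − 7.51) = 1.318; fraction as HOCl = 1/(1 + 1.318) = 0.4314.
Free chlorine required for 2.77 ppm HOCl: 2.77 / 0.4314 = 6.422 ppm.
FC to add: 6.422 − 0.2 = 6.222 mg/L as Cl₂.
Cl₂ equivalent: 6.222 mg/L × 1,070,000 L = 6657 g.
Product at 9.8% available Cl: 6657 / 0.098 = 67,930 g.
Volume: 67,930 g ÷ 1.14 g/mL = 59,590 mL.

59.6 L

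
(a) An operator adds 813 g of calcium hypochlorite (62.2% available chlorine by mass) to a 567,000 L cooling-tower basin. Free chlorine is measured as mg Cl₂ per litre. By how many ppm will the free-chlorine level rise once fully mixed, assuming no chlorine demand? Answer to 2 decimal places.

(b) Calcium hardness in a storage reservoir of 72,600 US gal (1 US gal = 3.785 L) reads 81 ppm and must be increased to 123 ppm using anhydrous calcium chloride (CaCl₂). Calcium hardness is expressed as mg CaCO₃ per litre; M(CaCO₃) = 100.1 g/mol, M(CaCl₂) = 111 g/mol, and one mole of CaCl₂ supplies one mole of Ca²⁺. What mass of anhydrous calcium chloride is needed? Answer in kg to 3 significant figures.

(a) 0.89 ppm; (b) 12.8 kg

(a) Available chlorine delivered: 813 g × 0.622 = 505.7 g as Cl₂.
(a) Concentration rise: 505.7 g / 567,000 L = 0.8919 mg/L = 0.89 ppm.

(b) Volume: 72,600 US gal × 3.785 L/gal = 274,791 L.
(b) Hardness to add: (123 − 81) = 42 mg/L as CaCO₃ × 274,791 L = 11,540 g as CaCO₃.
(b) Moles of Ca²⁺ (1 mol Ca²⁺ ≡ 1 mol CaCO₃): 11,540 / 100.1 g/mol = 115.3 mol.
(b) Mass of CaCl₂: 115.3 × 111 = 12,800 g.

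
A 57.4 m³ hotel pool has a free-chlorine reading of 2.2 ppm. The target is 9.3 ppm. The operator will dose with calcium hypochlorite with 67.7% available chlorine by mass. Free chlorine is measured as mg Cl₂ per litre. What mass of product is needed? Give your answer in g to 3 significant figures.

602 g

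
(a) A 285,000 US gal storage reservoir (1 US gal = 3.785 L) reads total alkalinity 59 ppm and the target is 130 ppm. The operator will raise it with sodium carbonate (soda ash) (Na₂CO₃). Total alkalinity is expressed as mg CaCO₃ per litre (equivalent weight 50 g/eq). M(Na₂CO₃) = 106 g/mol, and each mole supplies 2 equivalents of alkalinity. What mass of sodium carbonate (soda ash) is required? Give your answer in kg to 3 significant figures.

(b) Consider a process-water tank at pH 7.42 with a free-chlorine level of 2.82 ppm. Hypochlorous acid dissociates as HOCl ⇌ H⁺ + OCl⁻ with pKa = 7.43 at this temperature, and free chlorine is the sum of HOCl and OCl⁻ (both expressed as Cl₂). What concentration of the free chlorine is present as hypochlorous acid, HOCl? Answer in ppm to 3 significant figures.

(a) Volume: 285,000 US gal × 3.785 L/gal = 1,078,725 L.
(a) Alkalinity to add: (130 − 59) = 71 mg/L as CaCO₃ × 1,078,725 L = 76,590 g as CaCO₃.
(a) Equivalents: 76,590 g ÷ 50 g/eq = 1532 eq.
(a) Each mole of Na₂CO₃ supplies 2 eq, so 1532 / 2 = 765.9 mol.
(a) Mass: 765.9 mol × 106 g/mol = 81,180 g.

(b) [OCl⁻]/[HOCl] = 10^(pH − pKa) = 10^(7.42 − 7.43) = 10^-0.01 = 0.9772.
(b) Fraction as HOCl = 1 / (1 + 0.9772) = 0.5058.
(b) HOCl = 0.5058 × 2.82 ppm = 1.426 ppm.

(a) 81.2 kg; (b) 1.43 ppm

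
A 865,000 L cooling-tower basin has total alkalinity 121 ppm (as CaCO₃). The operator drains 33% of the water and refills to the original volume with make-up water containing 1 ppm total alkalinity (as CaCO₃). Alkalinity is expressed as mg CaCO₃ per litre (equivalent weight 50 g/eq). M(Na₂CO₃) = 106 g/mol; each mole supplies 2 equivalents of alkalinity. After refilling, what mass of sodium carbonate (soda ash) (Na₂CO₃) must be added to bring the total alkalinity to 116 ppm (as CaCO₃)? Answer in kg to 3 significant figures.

31.7 kg

After draining 33% and refilling: 121 × 0.67 + 1 × 0.33 = 81.4 ppm.
Deficit to target: 116 − 81.4 = 34.6 mg/L.
As CaCO₃: 34.6 mg/L × 865,000 L = 29,930 g; ÷ 50 g/eq ÷ 2 = 299.3 mol Na₂CO₃.
Mass: 299.3 × 106 = 31,720 g.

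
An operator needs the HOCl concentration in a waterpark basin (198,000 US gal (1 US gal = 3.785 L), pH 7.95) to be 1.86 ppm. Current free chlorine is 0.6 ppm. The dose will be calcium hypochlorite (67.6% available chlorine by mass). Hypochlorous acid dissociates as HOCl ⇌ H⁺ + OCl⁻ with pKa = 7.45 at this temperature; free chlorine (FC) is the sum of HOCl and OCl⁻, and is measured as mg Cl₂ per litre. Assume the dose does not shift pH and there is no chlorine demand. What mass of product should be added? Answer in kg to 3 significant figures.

7.92 kg

Volume: 198,000 US gal × 3.785 L/gal = 749,430 L.
[OCl⁻]/[HOCl] = 10^(pH − pKa) = 10^(7.95 − 7.45) = 3.162; fraction as HOCl = 1/(1 + 3.162) = 0.2403.
Free chlorine required for 1.86 ppm HOCl: 1.86 / 0.2403 = 7.742 ppm.
FC to add: 7.742 − 0.6 = 7.142 mg/L as Cl₂.
Cl₂ equivalent: 7.142 mg/L × 749,430 L = 5352 g.
Product at 67.6% available Cl: 5352 / 0.676 = 7918 g.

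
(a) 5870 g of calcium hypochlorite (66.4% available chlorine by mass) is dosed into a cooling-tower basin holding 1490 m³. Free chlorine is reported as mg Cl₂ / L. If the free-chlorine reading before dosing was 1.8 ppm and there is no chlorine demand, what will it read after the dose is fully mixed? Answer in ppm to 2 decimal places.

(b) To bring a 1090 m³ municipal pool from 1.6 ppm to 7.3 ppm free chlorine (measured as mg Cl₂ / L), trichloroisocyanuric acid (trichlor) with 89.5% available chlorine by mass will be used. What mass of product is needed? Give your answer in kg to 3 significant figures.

(a) Volume: 1490 m³ = 1,490,000 L.
(a) Available chlorine delivered: 5870 g × 0.664 = 3898 g as Cl₂.
(a) Concentration rise: 3898 g / 1,490,000 L = 2.616 mg/L = 2.62 ppm.
(a) Final FC: 1.8 + 2.62 = 4.42 ppm.

(b) Volume: 1090 m³ = 1,090,000 L.
(b) Chlorine deficit: 7.3 − 1.6 = 5.7 ppm = 5.7 mg/L as Cl₂.
(b) Cl₂ equivalent needed: 5.7 mg/L × 1,090,000 L = 6,213,000 mg = 6213 g.
(b) Product at 89.5% available chlorine: 6213 / 0.895 = 6942 g.

(a) 4.42 ppm; (b) 6.94 kg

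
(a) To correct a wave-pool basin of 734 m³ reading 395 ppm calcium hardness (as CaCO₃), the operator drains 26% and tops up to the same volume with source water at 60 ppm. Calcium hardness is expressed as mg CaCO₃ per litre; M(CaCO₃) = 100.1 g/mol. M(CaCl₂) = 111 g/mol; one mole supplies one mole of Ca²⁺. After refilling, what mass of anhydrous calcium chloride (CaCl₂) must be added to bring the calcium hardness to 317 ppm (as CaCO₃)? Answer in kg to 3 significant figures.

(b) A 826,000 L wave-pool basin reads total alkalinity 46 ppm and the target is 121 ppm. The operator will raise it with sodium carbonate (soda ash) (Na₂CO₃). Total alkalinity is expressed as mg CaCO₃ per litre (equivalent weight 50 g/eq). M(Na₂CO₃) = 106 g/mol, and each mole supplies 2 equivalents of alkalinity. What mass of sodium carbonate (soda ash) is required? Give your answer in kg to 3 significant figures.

(a) 7.41 kg; (b) 65.7 kg

(a) Volume: 734 m³ = 734,000 L.
(a) After draining 26% and refilling: 395 × 0.74 + 60 × 0.26 = 307.9 ppm.
(a) Deficit to target: 317 − 307.9 = 9.1 mg/L.
(a) As CaCO₃: 9.1 mg/L × 734,000 L = 6679 g; ÷ 100.1 = 66.73 mol Ca²⁺.
(a) Mass: 66.73 × 111 = 7407 g.

(b) Alkalinity to add: (121 − 46) = 75 mg/L as CaCO₃ × 826,000 L = 61,950 g as CaCO₃.
(b) Equivalents: 61,950 g ÷ 50 g/eq = 1239 eq.
(b) Each mole of Na₂CO₃ supplies 2 eq, so 1239 / 2 = 619.5 mol.
(b) Mass: 619.5 mol × 106 g/mol = 65,670 g.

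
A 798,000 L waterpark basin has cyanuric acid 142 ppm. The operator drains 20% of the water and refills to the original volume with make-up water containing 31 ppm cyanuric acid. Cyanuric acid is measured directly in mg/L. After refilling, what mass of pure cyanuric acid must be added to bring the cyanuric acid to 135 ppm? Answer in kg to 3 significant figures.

After draining 20% and refilling: 142 × 0.80 + 31 × 0.20 = 119.8 ppm.
Deficit to target: 135 − 119.8 = 15.2 mg/L.
Mass: 15.2 mg/L × 798,000 L = 12,130 g cyanuric acid.

12.1 kg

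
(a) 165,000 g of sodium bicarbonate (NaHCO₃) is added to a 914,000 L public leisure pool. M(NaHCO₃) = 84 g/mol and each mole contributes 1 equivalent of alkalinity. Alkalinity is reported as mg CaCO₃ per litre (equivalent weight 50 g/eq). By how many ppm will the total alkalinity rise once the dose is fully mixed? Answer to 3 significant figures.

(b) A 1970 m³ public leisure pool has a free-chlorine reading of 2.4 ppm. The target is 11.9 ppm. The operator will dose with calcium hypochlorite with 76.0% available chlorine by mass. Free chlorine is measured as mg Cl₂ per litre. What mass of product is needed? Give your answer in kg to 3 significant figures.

(a) Moles of NaHCO₃: 165,000 g ÷ 84 g/mol = 1964 mol → 1964 eq of alkalinity.
(a) As CaCO₃: 1964 eq × 50 g/eq = 98,210 g.
(a) Rise: 98,210 g / 914,000 L × 1000 = 107.5 mg/L.

(b) Volume: 1970 m³ = 1,970,000 L.
(b) Chlorine deficit: 11.9 − 2.4 = 9.5 ppm = 9.5 mg/L as Cl₂.
(b) Cl₂ equivalent needed: 9.5 mg/L × 1,970,000 L = 18,720,000 mg = 18,720 g.
(b) Product at 76.0% available chlorine: 18,720 / 0.76 = 24,620 g.

(a) 107 ppm; (b) 24.6 kg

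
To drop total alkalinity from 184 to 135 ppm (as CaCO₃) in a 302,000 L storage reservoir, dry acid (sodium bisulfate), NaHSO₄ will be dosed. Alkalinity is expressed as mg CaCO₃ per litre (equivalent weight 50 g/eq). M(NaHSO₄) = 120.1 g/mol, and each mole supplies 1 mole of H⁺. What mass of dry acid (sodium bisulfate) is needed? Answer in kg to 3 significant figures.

35.5 kg

Alkalinity to neutralize: (184 − 135) = 49 mg/L as CaCO₃ × 302,000 L = 14,800 g as CaCO₃.
Equivalents of H⁺ required: 14,800 ÷ 50 g/eq = 296 eq = 296 mol NaHSO₄.
Mass of NaHSO₄: 296 × 120.1 = 35,540 g.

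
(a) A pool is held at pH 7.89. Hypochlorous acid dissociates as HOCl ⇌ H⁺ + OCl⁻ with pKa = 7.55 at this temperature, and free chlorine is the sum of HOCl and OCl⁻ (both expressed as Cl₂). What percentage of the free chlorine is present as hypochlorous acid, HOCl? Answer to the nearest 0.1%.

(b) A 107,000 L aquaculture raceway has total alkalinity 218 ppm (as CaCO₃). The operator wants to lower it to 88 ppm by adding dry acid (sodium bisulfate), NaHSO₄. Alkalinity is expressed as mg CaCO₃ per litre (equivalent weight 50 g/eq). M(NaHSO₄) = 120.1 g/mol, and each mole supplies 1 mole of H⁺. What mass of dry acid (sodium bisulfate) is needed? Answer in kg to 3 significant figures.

(a) 31.4%; (b) 33.4 kg

(a) [OCl⁻]/[HOCl] = 10^(pH − pKa) = 10^(7.89 − 7.55) = 10^0.34 = 2.188.
(a) Fraction as HOCl = 1 / (1 + 2.188) = 0.3137.

(b) Alkalinity to neutralize: (218 − 88) = 130 mg/L as CaCO₃ × 107,000 L = 13,910 g as CaCO₃.
(b) Equivalents of H⁺ required: 13,910 ÷ 50 g/eq = 278.2 eq = 278.2 mol NaHSO₄.
(b) Mass of NaHSO₄: 278.2 × 120.1 = 33,410 g.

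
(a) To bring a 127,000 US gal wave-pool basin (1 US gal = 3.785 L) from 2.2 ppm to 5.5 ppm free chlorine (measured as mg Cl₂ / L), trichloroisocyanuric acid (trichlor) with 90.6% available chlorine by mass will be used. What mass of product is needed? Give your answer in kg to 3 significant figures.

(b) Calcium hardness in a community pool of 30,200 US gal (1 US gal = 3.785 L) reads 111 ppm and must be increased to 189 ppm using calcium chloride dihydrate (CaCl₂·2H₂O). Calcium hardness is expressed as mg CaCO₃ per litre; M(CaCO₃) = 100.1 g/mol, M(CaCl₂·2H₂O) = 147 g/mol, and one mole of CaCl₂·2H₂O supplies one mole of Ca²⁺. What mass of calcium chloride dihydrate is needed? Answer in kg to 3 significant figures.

(a) 1.75 kg; (b) 13.1 kg

(a) Volume: 127,000 US gal × 3.785 L/gal = 480,695 L.
(a) Chlorine deficit: 5.5 − 2.2 = 3.3 ppm = 3.3 mg/L as Cl₂.
(a) Cl₂ equivalent needed: 3.3 mg/L × 480,695 L = 1,586,000 mg = 1586 g.
(a) Product at 90.6% available chlorine: 1586 / 0.906 = 1751 g.

(b) Volume: 30,200 US gal × 3.785 L/gal = 114,307 L.
(b) Hardness to add: (189 − 111) = 78 mg/L as CaCO₃ × 114,307 L = 8916 g as CaCO₃.
(b) Moles of Ca²⁺ (1 mol Ca²⁺ ≡ 1 mol CaCO₃): 8916 / 100.1 g/mol = 89.07 mol.
(b) Mass of CaCl₂·2H₂O: 89.07 × 147 = 13,090 g.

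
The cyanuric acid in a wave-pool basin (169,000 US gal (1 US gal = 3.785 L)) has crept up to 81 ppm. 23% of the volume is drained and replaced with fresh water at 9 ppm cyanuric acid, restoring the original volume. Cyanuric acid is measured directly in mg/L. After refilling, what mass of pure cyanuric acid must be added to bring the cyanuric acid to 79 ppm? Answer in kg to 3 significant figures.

9.31 kg

Volume: 169,000 US gal × 3.785 L/gal = 639,665 L.
After draining 23% and refilling: 81 × 0.77 + 9 × 0.23 = 64.44 ppm.
Deficit to target: 79 − 64.44 = 14.56 mg/L.
Mass: 14.56 mg/L × 639,665 L = 9314 g cyanuric acid.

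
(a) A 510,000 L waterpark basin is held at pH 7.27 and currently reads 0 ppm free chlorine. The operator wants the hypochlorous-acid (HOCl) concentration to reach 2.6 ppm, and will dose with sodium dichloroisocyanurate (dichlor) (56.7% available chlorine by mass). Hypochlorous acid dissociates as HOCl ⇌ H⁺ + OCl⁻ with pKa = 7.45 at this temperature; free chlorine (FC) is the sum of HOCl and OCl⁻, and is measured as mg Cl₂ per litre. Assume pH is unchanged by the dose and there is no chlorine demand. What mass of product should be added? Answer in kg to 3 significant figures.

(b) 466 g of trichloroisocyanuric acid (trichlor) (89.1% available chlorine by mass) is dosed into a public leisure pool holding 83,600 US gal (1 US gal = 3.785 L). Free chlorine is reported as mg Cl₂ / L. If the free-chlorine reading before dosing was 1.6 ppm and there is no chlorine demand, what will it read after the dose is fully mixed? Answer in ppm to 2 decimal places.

(a) 3.88 kg; (b) 2.91 ppm

(a) [OCl⁻]/[HOCl] = 10^(pH − pKa) = 10^(7.27 − 7.45) = 0.6607; fraction as HOCl = 1/(1 + 0.6607) = 0.6022.
(a) Free chlorine required for 2.6 ppm HOCl: 2.6 / 0.6022 = 4.318 ppm.
(a) FC to add: 4.318 − 0 = 4.318 mg/L as Cl₂.
(a) Cl₂ equivalent: 4.318 mg/L × 510,000 L = 2202 g.
(a) Product at 56.7% available Cl: 2202 / 0.567 = 3884 g.

(b) Volume: 83,600 US gal × 3.785 L/gal = 316,426 L.
(b) Available chlorine delivered: 466 g × 0.891 = 415.2 g as Cl₂.
(b) Concentration rise: 415.2 g / 316,426 L = 1.312 mg/L = 1.31 ppm.
(b) Final FC: 1.6 + 1.31 = 2.91 ppm.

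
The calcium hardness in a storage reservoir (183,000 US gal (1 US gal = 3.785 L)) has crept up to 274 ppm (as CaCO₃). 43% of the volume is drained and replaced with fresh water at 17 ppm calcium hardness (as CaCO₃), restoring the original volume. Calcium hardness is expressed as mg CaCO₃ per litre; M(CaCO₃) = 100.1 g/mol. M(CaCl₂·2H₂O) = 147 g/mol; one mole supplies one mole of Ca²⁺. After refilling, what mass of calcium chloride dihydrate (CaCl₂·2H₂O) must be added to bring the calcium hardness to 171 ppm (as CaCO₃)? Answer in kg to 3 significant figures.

7.64 kg

Volume: 183,000 US gal × 3.785 L/gal = 692,655 L.
After draining 43% and refilling: 274 × 0.57 + 17 × 0.43 = 163.49 ppm.
Deficit to target: 171 − 163.49 = 7.51 mg/L.
As CaCO₃: 7.51 mg/L × 692,655 L = 5202 g; ÷ 100.1 = 51.97 mol Ca²⁺.
Mass: 51.97 × 147 = 7639 g.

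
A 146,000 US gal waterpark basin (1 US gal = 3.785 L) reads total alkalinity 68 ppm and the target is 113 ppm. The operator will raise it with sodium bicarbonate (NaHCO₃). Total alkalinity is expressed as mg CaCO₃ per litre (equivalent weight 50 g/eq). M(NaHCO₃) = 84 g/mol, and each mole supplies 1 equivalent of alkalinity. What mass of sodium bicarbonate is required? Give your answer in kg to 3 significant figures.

Volume: 146,000 US gal × 3.785 L/gal = 552,610 L.
Alkalinity to add: (113 − 68) = 45 mg/L as CaCO₃ × 552,610 L = 24,870 g as CaCO₃.
Equivalents: 24,870 g ÷ 50 g/eq = 497.3 eq.
NaHCO₃ supplies 1 eq per mole → 497.3 mol.
Mass: 497.3 mol × 84 g/mol = 41,780 g.

41.8 kg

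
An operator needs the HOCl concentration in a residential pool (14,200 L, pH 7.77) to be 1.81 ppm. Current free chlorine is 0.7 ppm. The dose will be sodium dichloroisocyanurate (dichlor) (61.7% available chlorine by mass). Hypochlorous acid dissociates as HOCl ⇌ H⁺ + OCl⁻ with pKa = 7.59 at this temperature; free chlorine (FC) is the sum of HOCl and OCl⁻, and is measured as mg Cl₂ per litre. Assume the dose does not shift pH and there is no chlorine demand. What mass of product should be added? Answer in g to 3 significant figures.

88.6 g

[OCl⁻]/[HOCl] = 10^(pH − pKa) = 10^(7.77 − 7.59) = 1.514; fraction as HOCl = 1/(1 + 1.514) = 0.3978.
Free chlorine required for 1.81 ppm HOCl: 1.81 / 0.3978 = 4.55 ppm.
FC to add: 4.55 − 0.7 = 3.85 mg/L as Cl₂.
Cl₂ equivalent: 3.85 mg/L × 14,200 L = 54.66 g.
Product at 61.7% available Cl: 54.66 / 0.617 = 88.6 g.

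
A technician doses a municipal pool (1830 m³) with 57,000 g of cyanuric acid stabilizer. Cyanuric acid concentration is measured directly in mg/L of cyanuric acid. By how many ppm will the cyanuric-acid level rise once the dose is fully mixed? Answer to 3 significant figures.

31.1 ppm

Volume: 1830 m³ = 1,830,000 L.
Rise: 57,000 g / 1,830,000 L × 1000 = 31.15 mg/L.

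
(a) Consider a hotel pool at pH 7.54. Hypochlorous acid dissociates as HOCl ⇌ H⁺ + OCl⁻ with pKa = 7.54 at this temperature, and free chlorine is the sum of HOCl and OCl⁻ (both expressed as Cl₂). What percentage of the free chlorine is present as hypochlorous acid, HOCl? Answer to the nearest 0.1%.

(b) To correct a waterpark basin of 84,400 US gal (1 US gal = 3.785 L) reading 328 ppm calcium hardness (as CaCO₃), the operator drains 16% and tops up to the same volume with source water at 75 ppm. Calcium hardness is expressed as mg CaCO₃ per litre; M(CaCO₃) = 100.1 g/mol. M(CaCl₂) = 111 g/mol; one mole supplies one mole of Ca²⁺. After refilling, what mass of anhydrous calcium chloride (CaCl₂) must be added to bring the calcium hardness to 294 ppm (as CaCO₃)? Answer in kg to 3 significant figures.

(a) [OCl⁻]/[HOCl] = 10^(pH − pKa) = 10^(7.54 − 7.54) = 10^0.00 = 1.
(a) Fraction as HOCl = 1 / (1 + 1) = 0.5.

(b) Volume: 84,400 US gal × 3.785 L/gal = 319,454 L.
(b) After draining 16% and refilling: 328 × 0.84 + 75 × 0.16 = 287.52 ppm.
(b) Deficit to target: 294 − 287.52 = 6.48 mg/L.
(b) As CaCO₃: 6.48 mg/L × 319,454 L = 2070 g; ÷ 100.1 = 20.68 mol Ca²⁺.
(b) Mass: 20.68 × 111 = 2295 g.

(a) 50.0%; (b) 2.30 kg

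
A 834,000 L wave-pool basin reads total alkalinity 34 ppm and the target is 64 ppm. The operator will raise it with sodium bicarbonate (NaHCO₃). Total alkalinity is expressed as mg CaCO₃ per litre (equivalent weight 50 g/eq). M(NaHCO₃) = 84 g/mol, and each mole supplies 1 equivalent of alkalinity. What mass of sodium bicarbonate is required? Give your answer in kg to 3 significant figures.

42.0 kg

Alkalinity to add: (64 − 34) = 30 mg/L as CaCO₃ × 834,000 L = 25,020 g as CaCO₃.
Equivalents: 25,020 g ÷ 50 g/eq = 500.4 eq.
NaHCO₃ supplies 1 eq per mole → 500.4 mol.
Mass: 500.4 mol × 84 g/mol = 42,030 g.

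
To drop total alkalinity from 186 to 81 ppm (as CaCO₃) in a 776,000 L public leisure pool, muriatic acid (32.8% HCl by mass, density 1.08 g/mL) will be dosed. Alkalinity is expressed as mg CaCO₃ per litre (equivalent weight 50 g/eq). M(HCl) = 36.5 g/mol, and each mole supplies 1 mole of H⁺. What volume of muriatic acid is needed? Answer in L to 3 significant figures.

Alkalinity to neutralize: (186 − 81) = 105 mg/L as CaCO₃ × 776,000 L = 81,480 g as CaCO₃.
Equivalents of H⁺ required: 81,480 ÷ 50 g/eq = 1630 eq = 1630 mol HCl.
Mass of HCl: 1630 × 36.5 = 59,480 g.
Mass of 32.8% solution: 59,480 / 0.328 = 181,300 g.
Volume: 181,300 g ÷ 1.08 g/mL = 167,900 mL.

168 L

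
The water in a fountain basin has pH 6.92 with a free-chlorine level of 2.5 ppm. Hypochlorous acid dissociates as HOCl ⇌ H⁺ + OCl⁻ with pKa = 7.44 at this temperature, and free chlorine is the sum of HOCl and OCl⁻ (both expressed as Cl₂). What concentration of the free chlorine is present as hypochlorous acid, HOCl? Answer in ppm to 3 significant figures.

[OCl⁻]/[HOCl] = 10^(pH − pKa) = 10^(6.92 − 7.44) = 10^-0.52 = 0.302.
Fraction as HOCl = 1 / (1 + 0.302) = 0.7681.
HOCl = 0.7681 × 2.5 ppm = 1.92 ppm.

1.92 ppm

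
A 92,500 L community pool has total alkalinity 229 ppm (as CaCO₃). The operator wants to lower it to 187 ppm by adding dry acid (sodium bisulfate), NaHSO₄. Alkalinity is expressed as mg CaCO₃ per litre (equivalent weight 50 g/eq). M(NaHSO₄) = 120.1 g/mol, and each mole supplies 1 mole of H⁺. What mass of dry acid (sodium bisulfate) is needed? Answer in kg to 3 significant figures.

9.33 kg

Alkalinity to neutralize: (229 − 187) = 42 mg/L as CaCO₃ × 92,500 L = 3885 g as CaCO₃.
Equivalents of H⁺ required: 3885 ÷ 50 g/eq = 77.7 eq = 77.7 mol NaHSO₄.
Mass of NaHSO₄: 77.7 × 120.1 = 9332 g.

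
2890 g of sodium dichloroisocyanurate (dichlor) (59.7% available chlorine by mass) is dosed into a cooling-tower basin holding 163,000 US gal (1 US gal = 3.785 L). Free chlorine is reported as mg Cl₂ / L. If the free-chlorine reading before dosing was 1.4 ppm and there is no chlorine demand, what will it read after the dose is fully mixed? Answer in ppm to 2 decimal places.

Volume: 163,000 US gal × 3.785 L/gal = 616,955 L.
Available chlorine delivered: 2890 g × 0.597 = 1725 g as Cl₂.
Concentration rise: 1725 g / 616,955 L = 2.797 mg/L = 2.80 ppm.
Final FC: 1.4 + 2.80 = 4.20 ppm.

4.20 ppm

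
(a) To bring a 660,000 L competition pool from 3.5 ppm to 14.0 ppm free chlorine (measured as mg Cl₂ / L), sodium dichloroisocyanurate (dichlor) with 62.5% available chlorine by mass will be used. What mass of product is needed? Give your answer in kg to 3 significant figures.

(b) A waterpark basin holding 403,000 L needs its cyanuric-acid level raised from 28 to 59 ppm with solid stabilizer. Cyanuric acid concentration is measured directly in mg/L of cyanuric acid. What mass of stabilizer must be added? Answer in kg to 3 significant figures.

(a) Chlorine deficit: 14.0 − 3.5 = 10.5 ppm = 10.5 mg/L as Cl₂.
(a) Cl₂ equivalent needed: 10.5 mg/L × 660,000 L = 6,930,000 mg = 6930 g.
(a) Product at 62.5% available chlorine: 6930 / 0.625 = 11,090 g.

(b) CYA to add: (59 − 28) = 31 mg/L × 403,000 L = 12,490 g cyanuric acid.

(a) 11.1 kg; (b) 12.5 kg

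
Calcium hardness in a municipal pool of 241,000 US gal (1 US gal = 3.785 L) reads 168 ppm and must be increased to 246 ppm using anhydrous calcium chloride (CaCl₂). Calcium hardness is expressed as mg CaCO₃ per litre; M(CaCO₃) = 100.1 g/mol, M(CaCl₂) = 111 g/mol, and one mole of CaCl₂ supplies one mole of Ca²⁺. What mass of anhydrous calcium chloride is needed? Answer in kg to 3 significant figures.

78.9 kg

Volume: 241,000 US gal × 3.785 L/gal = 912,185 L.
Hardness to add: (246 − 168) = 78 mg/L as CaCO₃ × 912,185 L = 71,150 g as CaCO₃.
Moles of Ca²⁺ (1 mol Ca²⁺ ≡ 1 mol CaCO₃): 71,150 / 100.1 g/mol = 710.8 mol.
Mass of CaCl₂: 710.8 × 111 = 78,900 g.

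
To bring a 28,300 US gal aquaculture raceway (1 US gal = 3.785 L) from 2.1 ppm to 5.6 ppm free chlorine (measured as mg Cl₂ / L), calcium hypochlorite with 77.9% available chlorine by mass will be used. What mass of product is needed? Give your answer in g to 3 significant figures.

Volume: 28,300 US gal × 3.785 L/gal = 107,116 L.
Chlorine deficit: 5.6 − 2.1 = 3.5 ppm = 3.5 mg/L as Cl₂.
Cl₂ equivalent needed: 3.5 mg/L × 107,116 L = 374,900 mg = 374.9 g.
Product at 77.9% available chlorine: 374.9 / 0.779 = 481.3 g.

481 g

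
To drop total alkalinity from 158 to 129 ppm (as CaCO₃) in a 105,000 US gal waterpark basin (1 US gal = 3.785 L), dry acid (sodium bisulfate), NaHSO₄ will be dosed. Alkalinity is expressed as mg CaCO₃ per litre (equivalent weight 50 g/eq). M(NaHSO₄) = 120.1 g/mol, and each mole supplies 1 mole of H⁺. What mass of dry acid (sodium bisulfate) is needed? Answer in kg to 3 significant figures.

Volume: 105,000 US gal × 3.785 L/gal = 397,425 L.
Alkalinity to neutralize: (158 − 129) = 29 mg/L as CaCO₃ × 397,425 L = 11,530 g as CaCO₃.
Equivalents of H⁺ required: 11,530 ÷ 50 g/eq = 230.5 eq = 230.5 mol NaHSO₄.
Mass of NaHSO₄: 230.5 × 120.1 = 27,680 g.

27.7 kg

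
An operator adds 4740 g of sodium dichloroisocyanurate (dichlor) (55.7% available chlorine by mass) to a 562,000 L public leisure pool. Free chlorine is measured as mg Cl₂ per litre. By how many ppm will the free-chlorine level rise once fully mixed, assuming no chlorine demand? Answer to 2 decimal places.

Available chlorine delivered: 4740 g × 0.557 = 2640 g as Cl₂.
Concentration rise: 2640 g / 562,000 L = 4.698 mg/L = 4.70 ppm.

4.70 ppm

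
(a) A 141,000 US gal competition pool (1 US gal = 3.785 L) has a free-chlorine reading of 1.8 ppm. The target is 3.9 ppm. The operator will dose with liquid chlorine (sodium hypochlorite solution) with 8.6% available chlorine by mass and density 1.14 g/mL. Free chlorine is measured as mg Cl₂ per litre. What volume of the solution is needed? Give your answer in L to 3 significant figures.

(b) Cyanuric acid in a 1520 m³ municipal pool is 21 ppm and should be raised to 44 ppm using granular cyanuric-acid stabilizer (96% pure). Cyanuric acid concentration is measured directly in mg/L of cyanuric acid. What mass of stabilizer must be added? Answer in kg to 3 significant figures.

(a) 11.4 L; (b) 36.4 kg

(a) Volume: 141,000 US gal × 3.785 L/gal = 533,685 L.
(a) Chlorine deficit: 3.9 − 1.8 = 2.1 ppm = 2.1 mg/L as Cl₂.
(a) Cl₂ equivalent needed: 2.1 mg/L × 533,685 L = 1,121,000 mg = 1121 g.
(a) Product at 8.6% available chlorine: 1121 / 0.086 = 13,030 g.
(a) Volume at density 1.14 g/mL: 13,030 g ÷ 1.14 g/mL = 11,430 mL.

(b) Volume: 1520 m³ = 1,520,000 L.
(b) CYA to add: (44 − 21) = 23 mg/L × 1,520,000 L = 34,960 g cyanuric acid.
(b) At 96% purity: 34,960 / 0.96 = 36,420 g product.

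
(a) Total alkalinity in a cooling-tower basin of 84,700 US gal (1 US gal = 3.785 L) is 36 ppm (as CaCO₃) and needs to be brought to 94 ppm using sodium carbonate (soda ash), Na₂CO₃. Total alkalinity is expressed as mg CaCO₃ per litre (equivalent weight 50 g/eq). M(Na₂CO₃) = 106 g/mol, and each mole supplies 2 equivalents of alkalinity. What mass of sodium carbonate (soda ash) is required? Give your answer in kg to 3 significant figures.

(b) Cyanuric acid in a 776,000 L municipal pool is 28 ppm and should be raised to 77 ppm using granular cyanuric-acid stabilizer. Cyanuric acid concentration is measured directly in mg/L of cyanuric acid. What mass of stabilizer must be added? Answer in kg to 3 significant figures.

(a) 19.7 kg; (b) 38.0 kg

(a) Volume: 84,700 US gal × 3.785 L/gal = 320,590 L.
(a) Alkalinity to add: (94 − 36) = 58 mg/L as CaCO₃ × 320,590 L = 18,590 g as CaCO₃.
(a) Equivalents: 18,590 g ÷ 50 g/eq = 371.9 eq.
(a) Each mole of Na₂CO₃ supplies 2 eq, so 371.9 / 2 = 185.9 mol.
(a) Mass: 185.9 mol × 106 g/mol = 19,710 g.

(b) CYA to add: (77 − 28) = 49 mg/L × 776,000 L = 38,020 g cyanuric acid.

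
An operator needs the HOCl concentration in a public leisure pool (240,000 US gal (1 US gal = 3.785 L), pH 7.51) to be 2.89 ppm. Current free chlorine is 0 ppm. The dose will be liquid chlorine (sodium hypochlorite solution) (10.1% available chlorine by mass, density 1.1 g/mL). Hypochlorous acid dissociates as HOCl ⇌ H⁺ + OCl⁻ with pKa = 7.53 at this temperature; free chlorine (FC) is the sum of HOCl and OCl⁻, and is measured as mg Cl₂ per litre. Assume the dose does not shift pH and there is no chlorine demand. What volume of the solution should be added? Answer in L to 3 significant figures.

46.2 L

Volume: 240,000 US gal × 3.785 L/gal = 908,400 L.
[OCl⁻]/[HOCl] = 10^(pH − pKa) = 10^(7.51 − 7.53) = 0.955; fraction as HOCl = 1/(1 + 0.955) = 0.5115.
Free chlorine required for 2.89 ppm HOCl: 2.89 / 0.5115 = 5.65 ppm.
FC to add: 5.65 − 0 = 5.65 mg/L as Cl₂.
Cl₂ equivalent: 5.65 mg/L × 908,400 L = 5132 g.
Product at 10.1% available Cl: 5132 / 0.101 = 50,820 g.
Volume: 50,820 g ÷ 1.1 g/mL = 46,200 mL.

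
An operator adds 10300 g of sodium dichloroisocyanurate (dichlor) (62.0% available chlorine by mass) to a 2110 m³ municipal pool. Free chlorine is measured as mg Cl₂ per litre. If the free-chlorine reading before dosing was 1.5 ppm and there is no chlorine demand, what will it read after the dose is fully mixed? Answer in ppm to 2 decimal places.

Volume: 2110 m³ = 2,110,000 L.
Available chlorine delivered: 10,300 g × 0.62 = 6386 g as Cl₂.
Concentration rise: 6386 g / 2,110,000 L = 3.027 mg/L = 3.03 ppm.
Final FC: 1.5 + 3.03 = 4.53 ppm.

4.53 ppm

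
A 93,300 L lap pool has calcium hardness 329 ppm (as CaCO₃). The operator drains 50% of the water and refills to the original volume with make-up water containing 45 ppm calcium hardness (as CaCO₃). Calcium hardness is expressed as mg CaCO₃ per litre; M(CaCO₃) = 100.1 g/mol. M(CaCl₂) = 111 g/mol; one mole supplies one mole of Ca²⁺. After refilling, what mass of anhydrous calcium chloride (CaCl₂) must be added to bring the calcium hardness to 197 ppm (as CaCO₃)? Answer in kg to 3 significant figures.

After draining 50% and refilling: 329 × 0.50 + 45 × 0.50 = 187 ppm.
Deficit to target: 197 − 187 = 10 mg/L.
As CaCO₃: 10 mg/L × 93,300 L = 933 g; ÷ 100.1 = 9.321 mol Ca²⁺.
Mass: 9.321 × 111 = 1035 g.

1.03 kg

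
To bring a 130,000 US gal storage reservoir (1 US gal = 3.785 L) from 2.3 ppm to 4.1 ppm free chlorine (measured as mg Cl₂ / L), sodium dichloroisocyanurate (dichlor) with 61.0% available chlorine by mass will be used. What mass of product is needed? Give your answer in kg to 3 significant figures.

Volume: 130,000 US gal × 3.785 L/gal = 492,050 L.
Chlorine deficit: 4.1 − 2.3 = 1.8 ppm = 1.8 mg/L as Cl₂.
Cl₂ equivalent needed: 1.8 mg/L × 492,050 L = 885,700 mg = 885.7 g.
Product at 61.0% available chlorine: 885.7 / 0.61 = 1452 g.

1.45 kg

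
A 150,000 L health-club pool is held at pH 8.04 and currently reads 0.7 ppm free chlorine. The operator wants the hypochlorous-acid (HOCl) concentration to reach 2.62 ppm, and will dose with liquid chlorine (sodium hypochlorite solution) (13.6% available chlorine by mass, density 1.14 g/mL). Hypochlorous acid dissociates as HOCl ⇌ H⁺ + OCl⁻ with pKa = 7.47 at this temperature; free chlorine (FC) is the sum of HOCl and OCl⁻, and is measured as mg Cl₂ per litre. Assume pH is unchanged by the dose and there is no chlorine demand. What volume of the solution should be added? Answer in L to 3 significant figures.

11.3 L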